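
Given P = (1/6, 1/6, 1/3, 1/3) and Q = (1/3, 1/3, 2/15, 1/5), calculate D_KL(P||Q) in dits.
0.1063 dits

KL divergence: D_KL(P||Q) = Σ p(x) log(p(x)/q(x))

Computing term by term:
  x=0: 1/6 × log_10[(1/6)/(1/3)] = 1/6 × -0.3010 = -0.0502
  x=1: 1/6 × log_10[(1/6)/(1/3)] = 1/6 × -0.3010 = -0.0502
  x=2: 1/3 × log_10[(1/3)/(2/15)] = 1/3 × 0.3979 = 0.1326
  x=3: 1/3 × log_10[(1/3)/(1/5)] = 1/3 × 0.2218 = 0.0739

D_KL(P||Q) = 0.1063 dits

Note: KL divergence is always non-negative and equals 0 iff P = Q.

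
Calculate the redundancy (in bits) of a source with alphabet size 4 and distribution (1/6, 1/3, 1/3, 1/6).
0.0817 bits

Redundancy measures how far a source is from maximum entropy:
R = H_max - H(X)

Maximum entropy for 4 symbols: H_max = log_2(4) = 2.0000 bits
Actual entropy: H(X) = 1.9183 bits
Redundancy: R = 2.0000 - 1.9183 = 0.0817 bits

This redundancy represents potential for compression: the source could be compressed by 0.0817 bits per symbol.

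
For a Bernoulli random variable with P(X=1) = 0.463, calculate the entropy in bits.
0.9960 bits

The binary entropy function is:
H(p) = -p log(p) - (1-p) log(1-p)

H(0.463) = -0.463 × log_2(0.463) - 0.537 × log_2(0.537)
H(0.463) = 0.9960 bits

Note: Binary entropy is maximized at p=0.5 (H=1 bit) and minimized at p=0 or p=1 (H=0).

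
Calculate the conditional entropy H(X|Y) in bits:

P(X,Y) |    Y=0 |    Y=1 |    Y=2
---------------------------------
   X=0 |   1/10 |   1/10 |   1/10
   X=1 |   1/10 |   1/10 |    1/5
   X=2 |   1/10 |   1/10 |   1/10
1.5510 bits

Using the chain rule: H(X|Y) = H(X,Y) - H(Y)

First, compute H(X,Y) = 3.1219 bits

Marginal P(Y) = (3/10, 3/10, 2/5)
H(Y) = 1.5710 bits

H(X|Y) = H(X,Y) - H(Y) = 3.1219 - 1.5710 = 1.5510 bits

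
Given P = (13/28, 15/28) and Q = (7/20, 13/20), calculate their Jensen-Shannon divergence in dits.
0.0029 dits

Jensen-Shannon divergence is:
JSD(P||Q) = 0.5 × D_KL(P||M) + 0.5 × D_KL(Q||M)
where M = 0.5 × (P + Q) is the mixture distribution.

M = 0.5 × (13/28, 15/28) + 0.5 × (7/20, 13/20) = (0.407143, 0.592857)

D_KL(P||M) = 0.0029 dits
D_KL(Q||M) = 0.0030 dits

JSD(P||Q) = 0.5 × 0.0029 + 0.5 × 0.0030 = 0.0029 dits

Unlike KL divergence, JSD is symmetric and bounded: 0 ≤ JSD ≤ log(2).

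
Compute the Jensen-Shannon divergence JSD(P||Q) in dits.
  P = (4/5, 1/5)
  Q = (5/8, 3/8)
0.0082 dits

Jensen-Shannon divergence is:
JSD(P||Q) = 0.5 × D_KL(P||M) + 0.5 × D_KL(Q||M)
where M = 0.5 × (P + Q) is the mixture distribution.

M = 0.5 × (4/5, 1/5) + 0.5 × (5/8, 3/8) = (0.7125, 0.2875)

D_KL(P||M) = 0.0087 dits
D_KL(Q||M) = 0.0077 dits

JSD(P||Q) = 0.5 × 0.0087 + 0.5 × 0.0077 = 0.0082 dits

Unlike KL divergence, JSD is symmetric and bounded: 0 ≤ JSD ≤ log(2).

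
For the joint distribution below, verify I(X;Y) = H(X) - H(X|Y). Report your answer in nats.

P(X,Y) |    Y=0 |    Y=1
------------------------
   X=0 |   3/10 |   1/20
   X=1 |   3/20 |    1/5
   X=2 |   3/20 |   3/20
I(X;Y) = 0.0825 nats

Mutual information has multiple equivalent forms:
- I(X;Y) = H(X) - H(X|Y)
- I(X;Y) = H(Y) - H(Y|X)
- I(X;Y) = H(X) + H(Y) - H(X,Y)

Computing all quantities:
H(X) = 1.0961, H(Y) = 0.6730, H(X,Y) = 1.6866
H(X|Y) = 1.0136, H(Y|X) = 0.5905

Verification:
H(X) - H(X|Y) = 1.0961 - 1.0136 = 0.0825
H(Y) - H(Y|X) = 0.6730 - 0.5905 = 0.0825
H(X) + H(Y) - H(X,Y) = 1.0961 + 0.6730 - 1.6866 = 0.0825

All forms give I(X;Y) = 0.0825 nats. ✓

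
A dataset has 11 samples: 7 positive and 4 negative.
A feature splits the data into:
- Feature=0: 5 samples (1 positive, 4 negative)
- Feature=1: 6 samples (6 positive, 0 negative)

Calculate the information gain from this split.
0.6175 bits

Information Gain = H(Y) - H(Y|Feature)

Before split:
P(positive) = 7/11 = 0.6364
H(Y) = 0.9457 bits

After split:
Feature=0: H = 0.7219 bits (weight = 5/11)
Feature=1: H = 0.0000 bits (weight = 6/11)
H(Y|Feature) = (5/11)×0.7219 + (6/11)×0.0000 = 0.3281 bits

Information Gain = 0.9457 - 0.3281 = 0.6175 bits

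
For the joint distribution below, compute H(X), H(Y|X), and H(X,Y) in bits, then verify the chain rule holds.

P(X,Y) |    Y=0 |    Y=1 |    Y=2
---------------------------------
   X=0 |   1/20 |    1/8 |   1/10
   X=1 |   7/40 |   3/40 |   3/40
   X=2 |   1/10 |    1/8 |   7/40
H(X,Y) = 3.0711, H(X) = 1.5679, H(Y|X) = 1.5032 (all in bits)

Chain rule: H(X,Y) = H(X) + H(Y|X)

Left side — joint entropy directly:
H(X,Y) = -Σ p(x,y) log p(x,y) = 3.0711 bits

Right side — compute H(Y|X) from the conditional distributions:
P(X) = (11/40, 13/40, 2/5), so H(X) = 1.5679 bits
H(Y|X) = Σ_x P(X=x) · H(Y|X=x):
  P(Y|X=0) = (2/11, 5/11, 4/11), H(Y|X=0) = 1.4949, weight P(X=0) = 11/40
  P(Y|X=1) = (7/13, 3/13, 3/13), H(Y|X=1) = 1.4573, weight P(X=1) = 13/40
  P(Y|X=2) = (1/4, 5/16, 7/16), H(Y|X=2) = 1.5462, weight P(X=2) = 2/5
H(Y|X) = 1.5032 bits

H(X) + H(Y|X) = 1.5679 + 1.5032 = 3.0711 bits

Both sides equal 3.0711 bits. ✓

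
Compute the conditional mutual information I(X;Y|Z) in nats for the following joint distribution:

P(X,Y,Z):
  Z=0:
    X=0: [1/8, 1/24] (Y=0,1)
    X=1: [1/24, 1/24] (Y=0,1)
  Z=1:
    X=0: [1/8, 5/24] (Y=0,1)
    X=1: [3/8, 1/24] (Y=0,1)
0.1291 nats

Conditional mutual information: I(X;Y|Z) = H(X|Z) + H(Y|Z) - H(X,Y|Z)

H(Z) = 0.5623
H(X,Z) = 1.2367 → H(X|Z) = 0.6743
H(Y,Z) = 1.1988 → H(Y|Z) = 0.6365
H(X,Y,Z) = 1.7441 → H(X,Y|Z) = 1.1818

I(X;Y|Z) = 0.6743 + 0.6365 - 1.1818 = 0.1291 nats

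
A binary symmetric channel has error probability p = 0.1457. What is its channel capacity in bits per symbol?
0.4010 bits

For a binary symmetric channel (BSC) with error probability p:
Capacity C = 1 - H(p) bits per symbol

where H(p) = -p log₂(p) - (1-p) log₂(1-p) is the binary entropy function.

H(0.1457) = 0.5990 bits
C = 1 - 0.5990 = 0.4010 bits per symbol

This means we can reliably transmit up to 0.4010 bits of information per channel use.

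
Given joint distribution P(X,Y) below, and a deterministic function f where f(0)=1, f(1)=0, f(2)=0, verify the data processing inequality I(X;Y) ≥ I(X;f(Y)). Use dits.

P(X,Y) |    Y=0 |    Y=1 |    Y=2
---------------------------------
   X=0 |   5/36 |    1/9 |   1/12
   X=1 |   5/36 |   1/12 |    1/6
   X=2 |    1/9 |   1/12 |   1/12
I(X;Y) = 0.0065, I(X;f(Y)) = 0.0006, inequality holds: 0.0065 ≥ 0.0006

Data Processing Inequality: For any Markov chain X → Y → Z, we have I(X;Y) ≥ I(X;Z).

Here Z = f(Y) is a deterministic function of Y, forming X → Y → Z.

Original I(X;Y) = 0.0065 dits

After applying f:
P(X,Z) where Z=f(Y):
- P(X,Z=0) = P(X,Y=1) + P(X,Y=2)
- P(X,Z=1) = P(X,Y=0)

I(X;Z) = I(X;f(Y)) = 0.0006 dits

Verification: 0.0065 ≥ 0.0006 ✓

Information cannot be created by processing; the function f can only lose information about X.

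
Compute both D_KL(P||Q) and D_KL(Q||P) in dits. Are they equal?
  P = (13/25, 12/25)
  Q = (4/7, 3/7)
D_KL(P||Q) = 0.0023, D_KL(Q||P) = 0.0023

KL divergence is not symmetric: D_KL(P||Q) ≠ D_KL(Q||P) in general.

D_KL(P||Q) = 0.0023 dits
D_KL(Q||P) = 0.0023 dits

In this case they happen to be equal (to 4 decimal places).

This asymmetry is why KL divergence is not a true distance metric.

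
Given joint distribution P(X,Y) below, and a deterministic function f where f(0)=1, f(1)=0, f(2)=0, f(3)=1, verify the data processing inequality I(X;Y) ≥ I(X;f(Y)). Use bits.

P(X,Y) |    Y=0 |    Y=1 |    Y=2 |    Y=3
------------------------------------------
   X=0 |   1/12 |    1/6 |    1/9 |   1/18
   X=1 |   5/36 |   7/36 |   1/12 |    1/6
I(X;Y) = 0.0363, I(X;f(Y)) = 0.0261, inequality holds: 0.0363 ≥ 0.0261

Data Processing Inequality: For any Markov chain X → Y → Z, we have I(X;Y) ≥ I(X;Z).

Here Z = f(Y) is a deterministic function of Y, forming X → Y → Z.

Original I(X;Y) = 0.0363 bits

After applying f:
P(X,Z) where Z=f(Y):
- P(X,Z=0) = P(X,Y=1) + P(X,Y=2)
- P(X,Z=1) = P(X,Y=0) + P(X,Y=3)

I(X;Z) = I(X;f(Y)) = 0.0261 bits

Verification: 0.0363 ≥ 0.0261 ✓

Information cannot be created by processing; the function f can only lose information about X.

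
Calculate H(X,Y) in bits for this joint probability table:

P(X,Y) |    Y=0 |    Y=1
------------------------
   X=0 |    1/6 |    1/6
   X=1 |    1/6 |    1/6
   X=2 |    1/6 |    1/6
2.5850 bits

Joint entropy is H(X,Y) = -Σ_{x,y} p(x,y) log p(x,y).

Summing over all non-zero entries:
H(X,Y) = -[1/6·log_2(1/6) + 1/6·log_2(1/6) + 1/6·log_2(1/6) + 1/6·log_2(1/6) + 1/6·log_2(1/6) + 1/6·log_2(1/6)]
H(X,Y) = 2.5850 bits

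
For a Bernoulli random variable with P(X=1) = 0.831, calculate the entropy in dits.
0.1973 dits

The binary entropy function is:
H(p) = -p log(p) - (1-p) log(1-p)

H(0.831) = -0.831 × log_10(0.831) - 0.169 × log_10(0.169)
H(0.831) = 0.1973 dits

Note: Binary entropy is maximized at p=0.5 (H=1 bit) and minimized at p=0 or p=1 (H=0).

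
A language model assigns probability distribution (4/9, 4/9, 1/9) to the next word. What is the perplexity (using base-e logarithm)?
2.6247

Perplexity is e^H (or exp(H) for natural log).

First, H = -Σ p log p = 0.9650 nats
Perplexity = e^0.9650 = 2.6247

Interpretation: The model's uncertainty is equivalent to choosing uniformly among 2.6 options.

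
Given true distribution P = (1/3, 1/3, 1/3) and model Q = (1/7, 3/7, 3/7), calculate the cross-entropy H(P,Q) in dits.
0.5270 dits

Cross-entropy: H(P,Q) = -Σ p(x) log q(x)

Alternatively: H(P,Q) = H(P) + D_KL(P||Q)
H(P) = 0.4771 dits
D_KL(P||Q) = 0.0499 dits

H(P,Q) = 0.4771 + 0.0499 = 0.5270 dits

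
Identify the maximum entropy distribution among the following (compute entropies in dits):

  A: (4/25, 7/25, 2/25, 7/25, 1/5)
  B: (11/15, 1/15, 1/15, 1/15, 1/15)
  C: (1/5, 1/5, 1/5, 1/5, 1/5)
C

For a discrete distribution over n outcomes, entropy is maximized by the uniform distribution.

Computing entropies:
H(A) = 0.6645 dits
H(B) = 0.4124 dits
H(C) = 0.6990 dits

The uniform distribution (where all probabilities equal 1/5) achieves the maximum entropy of log_10(5) = 0.6990 dits.

Distribution C has the highest entropy.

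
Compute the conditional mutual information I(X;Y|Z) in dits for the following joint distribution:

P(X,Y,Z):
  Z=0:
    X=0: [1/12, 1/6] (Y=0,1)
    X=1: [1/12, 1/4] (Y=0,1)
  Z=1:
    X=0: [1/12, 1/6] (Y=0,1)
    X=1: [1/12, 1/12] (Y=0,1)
0.0036 dits

Conditional mutual information: I(X;Y|Z) = H(X|Z) + H(Y|Z) - H(X,Y|Z)

H(Z) = 0.2950
H(X,Z) = 0.5898 → H(X|Z) = 0.2948
H(Y,Z) = 0.5683 → H(Y|Z) = 0.2734
H(X,Y,Z) = 0.8596 → H(X,Y|Z) = 0.5646

I(X;Y|Z) = 0.2948 + 0.2734 - 0.5646 = 0.0036 dits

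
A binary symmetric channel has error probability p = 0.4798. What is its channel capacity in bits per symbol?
0.0012 bits

For a binary symmetric channel (BSC) with error probability p:
Capacity C = 1 - H(p) bits per symbol

where H(p) = -p log₂(p) - (1-p) log₂(1-p) is the binary entropy function.

H(0.4798) = 0.9988 bits
C = 1 - 0.9988 = 0.0012 bits per symbol

This means we can reliably transmit up to 0.0012 bits of information per channel use.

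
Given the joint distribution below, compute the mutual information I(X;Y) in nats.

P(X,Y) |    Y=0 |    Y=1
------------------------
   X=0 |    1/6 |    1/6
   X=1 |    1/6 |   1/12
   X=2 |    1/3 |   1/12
0.0378 nats

Mutual information: I(X;Y) = H(X) + H(Y) - H(X,Y)

Marginals:
P(X) = (1/3, 1/4, 5/12), H(X) = 1.0776 nats
P(Y) = (2/3, 1/3), H(Y) = 0.6365 nats

Joint entropy: H(X,Y) = 1.6762 nats

I(X;Y) = 1.0776 + 0.6365 - 1.6762 = 0.0378 nats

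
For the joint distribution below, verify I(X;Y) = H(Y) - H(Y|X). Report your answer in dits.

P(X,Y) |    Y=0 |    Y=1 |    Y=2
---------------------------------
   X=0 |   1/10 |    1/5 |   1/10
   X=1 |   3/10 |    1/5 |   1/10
I(X;Y) = 0.0140 dits

Mutual information has multiple equivalent forms:
- I(X;Y) = H(X) - H(X|Y)
- I(X;Y) = H(Y) - H(Y|X)
- I(X;Y) = H(X) + H(Y) - H(X,Y)

Computing all quantities:
H(X) = 0.2923, H(Y) = 0.4581, H(X,Y) = 0.7365
H(X|Y) = 0.2783, H(Y|X) = 0.4442

Verification:
H(X) - H(X|Y) = 0.2923 - 0.2783 = 0.0140
H(Y) - H(Y|X) = 0.4581 - 0.4442 = 0.0140
H(X) + H(Y) - H(X,Y) = 0.2923 + 0.4581 - 0.7365 = 0.0140

All forms give I(X;Y) = 0.0140 dits. ✓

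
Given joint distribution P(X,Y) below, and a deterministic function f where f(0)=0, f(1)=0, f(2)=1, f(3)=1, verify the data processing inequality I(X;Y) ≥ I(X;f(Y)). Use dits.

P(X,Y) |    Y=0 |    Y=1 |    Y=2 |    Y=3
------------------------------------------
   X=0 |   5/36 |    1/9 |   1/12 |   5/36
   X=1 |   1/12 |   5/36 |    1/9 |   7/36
I(X;Y) = 0.0059, I(X;f(Y)) = 0.0026, inequality holds: 0.0059 ≥ 0.0026

Data Processing Inequality: For any Markov chain X → Y → Z, we have I(X;Y) ≥ I(X;Z).

Here Z = f(Y) is a deterministic function of Y, forming X → Y → Z.

Original I(X;Y) = 0.0059 dits

After applying f:
P(X,Z) where Z=f(Y):
- P(X,Z=0) = P(X,Y=0) + P(X,Y=1)
- P(X,Z=1) = P(X,Y=2) + P(X,Y=3)

I(X;Z) = I(X;f(Y)) = 0.0026 dits

Verification: 0.0059 ≥ 0.0026 ✓

Information cannot be created by processing; the function f can only lose information about X.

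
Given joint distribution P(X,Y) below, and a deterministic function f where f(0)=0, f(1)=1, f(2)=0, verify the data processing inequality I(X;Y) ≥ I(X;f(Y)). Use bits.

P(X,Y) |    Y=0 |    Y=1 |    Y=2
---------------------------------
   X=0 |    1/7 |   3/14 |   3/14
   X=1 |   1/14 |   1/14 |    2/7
I(X;Y) = 0.0640, I(X;f(Y)) = 0.0391, inequality holds: 0.0640 ≥ 0.0391

Data Processing Inequality: For any Markov chain X → Y → Z, we have I(X;Y) ≥ I(X;Z).

Here Z = f(Y) is a deterministic function of Y, forming X → Y → Z.

Original I(X;Y) = 0.0640 bits

After applying f:
P(X,Z) where Z=f(Y):
- P(X,Z=0) = P(X,Y=0) + P(X,Y=2)
- P(X,Z=1) = P(X,Y=1)

I(X;Z) = I(X;f(Y)) = 0.0391 bits

Verification: 0.0640 ≥ 0.0391 ✓

Information cannot be created by processing; the function f can only lose information about X.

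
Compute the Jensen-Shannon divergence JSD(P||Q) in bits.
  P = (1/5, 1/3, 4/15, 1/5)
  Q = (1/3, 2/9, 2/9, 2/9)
0.0221 bits

Jensen-Shannon divergence is:
JSD(P||Q) = 0.5 × D_KL(P||M) + 0.5 × D_KL(Q||M)
where M = 0.5 × (P + Q) is the mixture distribution.

M = 0.5 × (1/5, 1/3, 4/15, 1/5) + 0.5 × (1/3, 2/9, 2/9, 2/9) = (4/15, 5/18, 0.244444, 0.211111)

D_KL(P||M) = 0.0225 bits
D_KL(Q||M) = 0.0217 bits

JSD(P||Q) = 0.5 × 0.0225 + 0.5 × 0.0217 = 0.0221 bits

Unlike KL divergence, JSD is symmetric and bounded: 0 ≤ JSD ≤ log(2).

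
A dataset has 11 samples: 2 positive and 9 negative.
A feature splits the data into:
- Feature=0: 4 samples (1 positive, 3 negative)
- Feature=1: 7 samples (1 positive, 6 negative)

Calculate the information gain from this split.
0.0125 bits

Information Gain = H(Y) - H(Y|Feature)

Before split:
P(positive) = 2/11 = 0.1818
H(Y) = 0.6840 bits

After split:
Feature=0: H = 0.8113 bits (weight = 4/11)
Feature=1: H = 0.5917 bits (weight = 7/11)
H(Y|Feature) = (4/11)×0.8113 + (7/11)×0.5917 = 0.6715 bits

Information Gain = 0.6840 - 0.6715 = 0.0125 bits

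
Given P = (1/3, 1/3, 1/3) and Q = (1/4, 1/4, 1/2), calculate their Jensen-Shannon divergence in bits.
0.0207 bits

Jensen-Shannon divergence is:
JSD(P||Q) = 0.5 × D_KL(P||M) + 0.5 × D_KL(Q||M)
where M = 0.5 × (P + Q) is the mixture distribution.

M = 0.5 × (1/3, 1/3, 1/3) + 0.5 × (1/4, 1/4, 1/2) = (7/24, 7/24, 5/12)

D_KL(P||M) = 0.0211 bits
D_KL(Q||M) = 0.0203 bits

JSD(P||Q) = 0.5 × 0.0211 + 0.5 × 0.0203 = 0.0207 bits

Unlike KL divergence, JSD is symmetric and bounded: 0 ≤ JSD ≤ log(2).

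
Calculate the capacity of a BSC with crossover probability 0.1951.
0.2880 bits

For a binary symmetric channel (BSC) with error probability p:
Capacity C = 1 - H(p) bits per symbol

where H(p) = -p log₂(p) - (1-p) log₂(1-p) is the binary entropy function.

H(0.1951) = 0.7120 bits
C = 1 - 0.7120 = 0.2880 bits per symbol

This means we can reliably transmit up to 0.2880 bits of information per channel use.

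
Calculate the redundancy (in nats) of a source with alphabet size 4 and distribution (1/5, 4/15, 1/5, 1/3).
0.0238 nats

Redundancy measures how far a source is from maximum entropy:
R = H_max - H(X)

Maximum entropy for 4 symbols: H_max = log_e(4) = 1.3863 nats
Actual entropy: H(X) = 1.3624 nats
Redundancy: R = 1.3863 - 1.3624 = 0.0238 nats

This redundancy represents potential for compression: the source could be compressed by 0.0238 nats per symbol.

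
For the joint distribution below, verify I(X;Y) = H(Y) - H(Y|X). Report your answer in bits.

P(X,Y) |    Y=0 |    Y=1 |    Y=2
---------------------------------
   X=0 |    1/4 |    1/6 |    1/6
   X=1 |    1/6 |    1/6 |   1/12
I(X;Y) = 0.0124 bits

Mutual information has multiple equivalent forms:
- I(X;Y) = H(X) - H(X|Y)
- I(X;Y) = H(Y) - H(Y|X)
- I(X;Y) = H(X) + H(Y) - H(X,Y)

Computing all quantities:
H(X) = 0.9799, H(Y) = 1.5546, H(X,Y) = 2.5221
H(X|Y) = 0.9675, H(Y|X) = 1.5422

Verification:
H(X) - H(X|Y) = 0.9799 - 0.9675 = 0.0124
H(Y) - H(Y|X) = 1.5546 - 1.5422 = 0.0124
H(X) + H(Y) - H(X,Y) = 0.9799 + 1.5546 - 2.5221 = 0.0124

All forms give I(X;Y) = 0.0124 bits. ✓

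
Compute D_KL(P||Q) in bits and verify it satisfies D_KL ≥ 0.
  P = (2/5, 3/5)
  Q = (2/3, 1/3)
0.2140 bits

KL divergence satisfies the Gibbs inequality: D_KL(P||Q) ≥ 0 for all distributions P, Q.

D_KL(P||Q) = Σ p(x) log(p(x)/q(x))
Term by term:
  x=0: 2/5 × log_2[(2/5)/(2/3)] = -0.2948
  x=1: 3/5 × log_2[(3/5)/(1/3)] = 0.5088
D_KL(P||Q) = 0.2140 bits

D_KL(P||Q) = 0.2140 ≥ 0 ✓

This non-negativity is a fundamental property: relative entropy cannot be negative because it measures how different Q is from P.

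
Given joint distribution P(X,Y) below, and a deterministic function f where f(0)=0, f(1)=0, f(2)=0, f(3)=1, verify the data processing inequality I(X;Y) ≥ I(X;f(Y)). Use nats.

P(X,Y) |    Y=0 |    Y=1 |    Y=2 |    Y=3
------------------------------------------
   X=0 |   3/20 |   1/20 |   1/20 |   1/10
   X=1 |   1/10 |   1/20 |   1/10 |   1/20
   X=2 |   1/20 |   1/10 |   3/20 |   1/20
I(X;Y) = 0.0733, I(X;f(Y)) = 0.0123, inequality holds: 0.0733 ≥ 0.0123

Data Processing Inequality: For any Markov chain X → Y → Z, we have I(X;Y) ≥ I(X;Z).

Here Z = f(Y) is a deterministic function of Y, forming X → Y → Z.

Original I(X;Y) = 0.0733 nats

After applying f:
P(X,Z) where Z=f(Y):
- P(X,Z=0) = P(X,Y=0) + P(X,Y=1) + P(X,Y=2)
- P(X,Z=1) = P(X,Y=3)

I(X;Z) = I(X;f(Y)) = 0.0123 nats

Verification: 0.0733 ≥ 0.0123 ✓

Information cannot be created by processing; the function f can only lose information about X.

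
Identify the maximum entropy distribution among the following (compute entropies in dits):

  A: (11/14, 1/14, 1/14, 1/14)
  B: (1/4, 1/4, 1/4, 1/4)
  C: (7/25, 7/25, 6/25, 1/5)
B

For a discrete distribution over n outcomes, entropy is maximized by the uniform distribution.

Computing entropies:
H(A) = 0.3279 dits
H(B) = 0.6021 dits
H(C) = 0.5981 dits

The uniform distribution (where all probabilities equal 1/4) achieves the maximum entropy of log_10(4) = 0.6021 dits.

Distribution B has the highest entropy.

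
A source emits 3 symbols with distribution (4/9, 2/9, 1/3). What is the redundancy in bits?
0.0545 bits

Redundancy measures how far a source is from maximum entropy:
R = H_max - H(X)

Maximum entropy for 3 symbols: H_max = log_2(3) = 1.5850 bits
Actual entropy: H(X) = 1.5305 bits
Redundancy: R = 1.5850 - 1.5305 = 0.0545 bits

This redundancy represents potential for compression: the source could be compressed by 0.0545 bits per symbol.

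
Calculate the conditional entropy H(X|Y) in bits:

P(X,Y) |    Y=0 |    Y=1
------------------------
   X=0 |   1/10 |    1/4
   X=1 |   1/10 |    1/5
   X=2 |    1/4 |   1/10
1.4682 bits

Using the chain rule: H(X|Y) = H(X,Y) - H(Y)

First, compute H(X,Y) = 2.4610 bits

Marginal P(Y) = (9/20, 11/20)
H(Y) = 0.9928 bits

H(X|Y) = H(X,Y) - H(Y) = 2.4610 - 0.9928 = 1.4682 bits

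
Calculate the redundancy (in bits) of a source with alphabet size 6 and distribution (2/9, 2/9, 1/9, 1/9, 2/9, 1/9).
0.0817 bits

Redundancy measures how far a source is from maximum entropy:
R = H_max - H(X)

Maximum entropy for 6 symbols: H_max = log_2(6) = 2.5850 bits
Actual entropy: H(X) = 2.5033 bits
Redundancy: R = 2.5850 - 2.5033 = 0.0817 bits

This redundancy represents potential for compression: the source could be compressed by 0.0817 bits per symbol.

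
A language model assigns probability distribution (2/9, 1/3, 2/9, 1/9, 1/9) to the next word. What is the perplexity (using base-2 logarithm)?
4.5858

Perplexity is 2^H (or exp(H) for natural log).

First, H = -Σ p log p = 2.1972 bits
Perplexity = 2^2.1972 = 4.5858

Interpretation: The model's uncertainty is equivalent to choosing uniformly among 4.6 options.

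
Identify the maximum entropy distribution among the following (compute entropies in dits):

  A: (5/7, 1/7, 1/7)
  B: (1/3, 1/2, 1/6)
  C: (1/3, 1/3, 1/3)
C

For a discrete distribution over n outcomes, entropy is maximized by the uniform distribution.

Computing entropies:
H(A) = 0.3458 dits
H(B) = 0.4392 dits
H(C) = 0.4771 dits

The uniform distribution (where all probabilities equal 1/3) achieves the maximum entropy of log_10(3) = 0.4771 dits.

Distribution C has the highest entropy.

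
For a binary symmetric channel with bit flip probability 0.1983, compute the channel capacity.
0.2815 bits

For a binary symmetric channel (BSC) with error probability p:
Capacity C = 1 - H(p) bits per symbol

where H(p) = -p log₂(p) - (1-p) log₂(1-p) is the binary entropy function.

H(0.1983) = 0.7185 bits
C = 1 - 0.7185 = 0.2815 bits per symbol

This means we can reliably transmit up to 0.2815 bits of information per channel use.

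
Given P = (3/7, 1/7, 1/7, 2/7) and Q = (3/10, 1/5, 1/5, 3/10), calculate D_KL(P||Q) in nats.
0.0428 nats

KL divergence: D_KL(P||Q) = Σ p(x) log(p(x)/q(x))

Computing term by term:
  x=0: 3/7 × log_e[(3/7)/(3/10)] = 3/7 × 0.3567 = 0.1529
  x=1: 1/7 × log_e[(1/7)/(1/5)] = 1/7 × -0.3365 = -0.0481
  x=2: 1/7 × log_e[(1/7)/(1/5)] = 1/7 × -0.3365 = -0.0481
  x=3: 2/7 × log_e[(2/7)/(3/10)] = 2/7 × -0.0488 = -0.0139

D_KL(P||Q) = 0.0428 nats

Note: KL divergence is always non-negative and equals 0 iff P = Q.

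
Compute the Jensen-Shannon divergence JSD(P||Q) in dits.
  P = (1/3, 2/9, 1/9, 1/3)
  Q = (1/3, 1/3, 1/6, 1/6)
0.0098 dits

Jensen-Shannon divergence is:
JSD(P||Q) = 0.5 × D_KL(P||M) + 0.5 × D_KL(Q||M)
where M = 0.5 × (P + Q) is the mixture distribution.

M = 0.5 × (1/3, 2/9, 1/9, 1/3) + 0.5 × (1/3, 1/3, 1/6, 1/6) = (1/3, 5/18, 5/36, 1/4)

D_KL(P||M) = 0.0093 dits
D_KL(Q||M) = 0.0102 dits

JSD(P||Q) = 0.5 × 0.0093 + 0.5 × 0.0102 = 0.0098 dits

Unlike KL divergence, JSD is symmetric and bounded: 0 ≤ JSD ≤ log(2).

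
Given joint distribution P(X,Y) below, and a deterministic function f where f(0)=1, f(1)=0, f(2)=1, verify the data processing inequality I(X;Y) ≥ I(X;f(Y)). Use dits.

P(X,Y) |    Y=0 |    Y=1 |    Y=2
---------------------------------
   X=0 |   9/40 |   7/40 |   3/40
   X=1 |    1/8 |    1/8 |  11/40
I(X;Y) = 0.0339, I(X;f(Y)) = 0.0044, inequality holds: 0.0339 ≥ 0.0044

Data Processing Inequality: For any Markov chain X → Y → Z, we have I(X;Y) ≥ I(X;Z).

Here Z = f(Y) is a deterministic function of Y, forming X → Y → Z.

Original I(X;Y) = 0.0339 dits

After applying f:
P(X,Z) where Z=f(Y):
- P(X,Z=0) = P(X,Y=1)
- P(X,Z=1) = P(X,Y=0) + P(X,Y=2)

I(X;Z) = I(X;f(Y)) = 0.0044 dits

Verification: 0.0339 ≥ 0.0044 ✓

Information cannot be created by processing; the function f can only lose information about X.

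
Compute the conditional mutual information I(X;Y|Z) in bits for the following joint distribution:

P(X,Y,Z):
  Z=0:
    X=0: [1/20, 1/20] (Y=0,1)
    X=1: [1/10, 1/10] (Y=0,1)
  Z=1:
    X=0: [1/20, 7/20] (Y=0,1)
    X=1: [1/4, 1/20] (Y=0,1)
0.2772 bits

Conditional mutual information: I(X;Y|Z) = H(X|Z) + H(Y|Z) - H(X,Y|Z)

H(Z) = 0.8813
H(X,Z) = 1.8464 → H(X|Z) = 0.9651
H(Y,Z) = 1.8710 → H(Y|Z) = 0.9897
H(X,Y,Z) = 2.5589 → H(X,Y|Z) = 1.6776

I(X;Y|Z) = 0.9651 + 0.9897 - 1.6776 = 0.2772 bits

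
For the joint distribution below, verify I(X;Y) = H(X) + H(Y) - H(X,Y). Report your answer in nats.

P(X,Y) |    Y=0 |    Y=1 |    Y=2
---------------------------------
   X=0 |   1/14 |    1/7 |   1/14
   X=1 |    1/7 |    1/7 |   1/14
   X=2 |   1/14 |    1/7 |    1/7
I(X;Y) = 0.0284 nats

Mutual information has multiple equivalent forms:
- I(X;Y) = H(X) - H(X|Y)
- I(X;Y) = H(Y) - H(Y|X)
- I(X;Y) = H(X) + H(Y) - H(X,Y)

Computing all quantities:
H(X) = 1.0934, H(Y) = 1.0790, H(X,Y) = 2.1440
H(X|Y) = 1.0650, H(Y|X) = 1.0506

Verification:
H(X) - H(X|Y) = 1.0934 - 1.0650 = 0.0284
H(Y) - H(Y|X) = 1.0790 - 1.0506 = 0.0284
H(X) + H(Y) - H(X,Y) = 1.0934 + 1.0790 - 2.1440 = 0.0284

All forms give I(X;Y) = 0.0284 nats. ✓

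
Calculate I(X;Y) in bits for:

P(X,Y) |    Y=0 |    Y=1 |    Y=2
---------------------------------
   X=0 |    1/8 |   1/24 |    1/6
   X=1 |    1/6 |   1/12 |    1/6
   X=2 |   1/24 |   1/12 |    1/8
0.0482 bits

Mutual information: I(X;Y) = H(X) + H(Y) - H(X,Y)

Marginals:
P(X) = (1/3, 5/12, 1/4), H(X) = 1.5546 bits
P(Y) = (1/3, 5/24, 11/24), H(Y) = 1.5157 bits

Joint entropy: H(X,Y) = 3.0221 bits

I(X;Y) = 1.5546 + 1.5157 - 3.0221 = 0.0482 bits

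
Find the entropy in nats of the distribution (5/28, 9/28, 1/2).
1.0190 nats

Shannon entropy is H(X) = -Σ p(x) log p(x).

For P = (5/28, 9/28, 1/2):
H = -5/28 × log_e(5/28) -9/28 × log_e(9/28) -1/2 × log_e(1/2)
H = 1.0190 nats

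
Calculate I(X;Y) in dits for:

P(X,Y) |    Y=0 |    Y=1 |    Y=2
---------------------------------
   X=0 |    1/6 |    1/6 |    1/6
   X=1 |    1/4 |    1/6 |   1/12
0.0098 dits

Mutual information: I(X;Y) = H(X) + H(Y) - H(X,Y)

Marginals:
P(X) = (1/2, 1/2), H(X) = 0.3010 dits
P(Y) = (5/12, 1/3, 1/4), H(Y) = 0.4680 dits

Joint entropy: H(X,Y) = 0.7592 dits

I(X;Y) = 0.3010 + 0.4680 - 0.7592 = 0.0098 dits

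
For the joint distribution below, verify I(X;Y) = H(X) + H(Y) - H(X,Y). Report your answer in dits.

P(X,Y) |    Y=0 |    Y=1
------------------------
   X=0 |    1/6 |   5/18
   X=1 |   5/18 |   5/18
I(X;Y) = 0.0034 dits

Mutual information has multiple equivalent forms:
- I(X;Y) = H(X) - H(X|Y)
- I(X;Y) = H(Y) - H(Y|X)
- I(X;Y) = H(X) + H(Y) - H(X,Y)

Computing all quantities:
H(X) = 0.2983, H(Y) = 0.2983, H(X,Y) = 0.5933
H(X|Y) = 0.2949, H(Y|X) = 0.2949

Verification:
H(X) - H(X|Y) = 0.2983 - 0.2949 = 0.0034
H(Y) - H(Y|X) = 0.2983 - 0.2949 = 0.0034
H(X) + H(Y) - H(X,Y) = 0.2983 + 0.2983 - 0.5933 = 0.0034

All forms give I(X;Y) = 0.0034 dits. ✓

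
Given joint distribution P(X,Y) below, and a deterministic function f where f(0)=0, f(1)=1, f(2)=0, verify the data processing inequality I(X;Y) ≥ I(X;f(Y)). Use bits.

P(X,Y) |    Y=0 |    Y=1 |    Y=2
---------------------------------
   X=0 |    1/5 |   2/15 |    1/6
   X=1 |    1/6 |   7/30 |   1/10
I(X;Y) = 0.0343, I(X;f(Y)) = 0.0314, inequality holds: 0.0343 ≥ 0.0314

Data Processing Inequality: For any Markov chain X → Y → Z, we have I(X;Y) ≥ I(X;Z).

Here Z = f(Y) is a deterministic function of Y, forming X → Y → Z.

Original I(X;Y) = 0.0343 bits

After applying f:
P(X,Z) where Z=f(Y):
- P(X,Z=0) = P(X,Y=0) + P(X,Y=2)
- P(X,Z=1) = P(X,Y=1)

I(X;Z) = I(X;f(Y)) = 0.0314 bits

Verification: 0.0343 ≥ 0.0314 ✓

Information cannot be created by processing; the function f can only lose information about X.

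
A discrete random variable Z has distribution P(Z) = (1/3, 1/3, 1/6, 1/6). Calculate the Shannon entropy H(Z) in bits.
1.9183 bits

Shannon entropy is H(X) = -Σ p(x) log p(x).

For P = (1/3, 1/3, 1/6, 1/6):
H = -1/3 × log_2(1/3) -1/3 × log_2(1/3) -1/6 × log_2(1/6) -1/6 × log_2(1/6)
H = 1.9183 bits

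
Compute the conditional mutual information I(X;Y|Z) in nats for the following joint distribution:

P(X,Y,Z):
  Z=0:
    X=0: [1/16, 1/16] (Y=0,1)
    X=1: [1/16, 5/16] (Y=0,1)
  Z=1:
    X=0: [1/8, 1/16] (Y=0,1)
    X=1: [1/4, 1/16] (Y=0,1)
0.0310 nats

Conditional mutual information: I(X;Y|Z) = H(X|Z) + H(Y|Z) - H(X,Y|Z)

H(Z) = 0.6931
H(X,Z) = 1.3051 → H(X|Z) = 0.6119
H(Y,Z) = 1.2555 → H(Y|Z) = 0.5623
H(X,Y,Z) = 1.8364 → H(X,Y|Z) = 1.1433

I(X;Y|Z) = 0.6119 + 0.5623 - 1.1433 = 0.0310 nats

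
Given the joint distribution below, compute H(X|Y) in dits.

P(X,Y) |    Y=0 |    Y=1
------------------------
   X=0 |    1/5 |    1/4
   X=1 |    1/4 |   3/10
0.2988 dits

Using the chain rule: H(X|Y) = H(X,Y) - H(Y)

First, compute H(X,Y) = 0.5977 dits

Marginal P(Y) = (9/20, 11/20)
H(Y) = 0.2989 dits

H(X|Y) = H(X,Y) - H(Y) = 0.5977 - 0.2989 = 0.2988 dits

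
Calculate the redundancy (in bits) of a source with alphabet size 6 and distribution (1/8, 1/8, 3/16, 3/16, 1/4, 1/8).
0.0543 bits

Redundancy measures how far a source is from maximum entropy:
R = H_max - H(X)

Maximum entropy for 6 symbols: H_max = log_2(6) = 2.5850 bits
Actual entropy: H(X) = 2.5306 bits
Redundancy: R = 2.5850 - 2.5306 = 0.0543 bits

This redundancy represents potential for compression: the source could be compressed by 0.0543 bits per symbol.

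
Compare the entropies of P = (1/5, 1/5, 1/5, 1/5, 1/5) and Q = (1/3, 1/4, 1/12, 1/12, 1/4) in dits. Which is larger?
P

Computing entropies in dits:
H(P) = 0.6990
H(Q) = 0.6399

Distribution P has higher entropy.

Intuition: The distribution closer to uniform (more spread out) has higher entropy.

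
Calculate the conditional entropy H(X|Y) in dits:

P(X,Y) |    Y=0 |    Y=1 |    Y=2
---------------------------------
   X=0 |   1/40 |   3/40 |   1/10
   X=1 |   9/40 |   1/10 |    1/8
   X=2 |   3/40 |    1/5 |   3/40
0.4164 dits

Using the chain rule: H(X|Y) = H(X,Y) - H(Y)

First, compute H(X,Y) = 0.8916 dits

Marginal P(Y) = (13/40, 3/8, 3/10)
H(Y) = 0.4752 dits

H(X|Y) = H(X,Y) - H(Y) = 0.8916 - 0.4752 = 0.4164 dits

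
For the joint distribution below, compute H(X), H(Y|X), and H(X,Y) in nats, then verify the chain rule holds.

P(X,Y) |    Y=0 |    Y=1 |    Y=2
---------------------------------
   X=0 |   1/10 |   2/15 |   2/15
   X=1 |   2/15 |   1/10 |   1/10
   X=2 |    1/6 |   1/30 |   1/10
H(X,Y) = 2.1390, H(X) = 1.0953, H(Y|X) = 1.0437 (all in nats)

Chain rule: H(X,Y) = H(X) + H(Y|X)

Left side — joint entropy directly:
H(X,Y) = -Σ p(x,y) log p(x,y) = 2.1390 nats

Right side — compute H(Y|X) from the conditional distributions:
P(X) = (11/30, 1/3, 3/10), so H(X) = 1.0953 nats
H(Y|X) = Σ_x P(X=x) · H(Y|X=x):
  P(Y|X=0) = (3/11, 4/11, 4/11), H(Y|X=0) = 1.0901, weight P(X=0) = 11/30
  P(Y|X=1) = (2/5, 3/10, 3/10), H(Y|X=1) = 1.0889, weight P(X=1) = 1/3
  P(Y|X=2) = (5/9, 1/9, 1/3), H(Y|X=2) = 0.9369, weight P(X=2) = 3/10
H(Y|X) = 1.0437 nats

H(X) + H(Y|X) = 1.0953 + 1.0437 = 2.1390 nats

Both sides equal 2.1390 nats. ✓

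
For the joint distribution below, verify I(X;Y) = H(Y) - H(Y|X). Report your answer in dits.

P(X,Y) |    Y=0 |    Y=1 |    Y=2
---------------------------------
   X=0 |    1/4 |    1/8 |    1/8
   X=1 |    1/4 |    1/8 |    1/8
I(X;Y) = 0.0000 dits

Mutual information has multiple equivalent forms:
- I(X;Y) = H(X) - H(X|Y)
- I(X;Y) = H(Y) - H(Y|X)
- I(X;Y) = H(X) + H(Y) - H(X,Y)

Computing all quantities:
H(X) = 0.3010, H(Y) = 0.4515, H(X,Y) = 0.7526
H(X|Y) = 0.3010, H(Y|X) = 0.4515

Verification:
H(X) - H(X|Y) = 0.3010 - 0.3010 = 0.0000
H(Y) - H(Y|X) = 0.4515 - 0.4515 = 0.0000
H(X) + H(Y) - H(X,Y) = 0.3010 + 0.4515 - 0.7526 = 0.0000

All forms give I(X;Y) = 0.0000 dits. ✓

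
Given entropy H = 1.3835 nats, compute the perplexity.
3.9888

Perplexity is e^H (or exp(H) for natural log).

H = 1.3835 nats
Perplexity = e^1.3835 = 3.9888

Interpretation: The model's uncertainty is equivalent to choosing uniformly among 4.0 options.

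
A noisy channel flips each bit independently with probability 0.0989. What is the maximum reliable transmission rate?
0.5345 bits

For a binary symmetric channel (BSC) with error probability p:
Capacity C = 1 - H(p) bits per symbol

where H(p) = -p log₂(p) - (1-p) log₂(1-p) is the binary entropy function.

H(0.0989) = 0.4655 bits
C = 1 - 0.4655 = 0.5345 bits per symbol

This means we can reliably transmit up to 0.5345 bits of information per channel use.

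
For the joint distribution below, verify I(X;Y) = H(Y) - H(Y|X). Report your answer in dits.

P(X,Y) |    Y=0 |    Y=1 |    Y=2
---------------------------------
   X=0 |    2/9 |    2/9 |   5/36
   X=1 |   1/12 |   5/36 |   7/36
I(X;Y) = 0.0144 dits

Mutual information has multiple equivalent forms:
- I(X;Y) = H(X) - H(X|Y)
- I(X;Y) = H(Y) - H(Y|X)
- I(X;Y) = H(X) + H(Y) - H(X,Y)

Computing all quantities:
H(X) = 0.2950, H(Y) = 0.4761, H(X,Y) = 0.7567
H(X|Y) = 0.2806, H(Y|X) = 0.4617

Verification:
H(X) - H(X|Y) = 0.2950 - 0.2806 = 0.0144
H(Y) - H(Y|X) = 0.4761 - 0.4617 = 0.0144
H(X) + H(Y) - H(X,Y) = 0.2950 + 0.4761 - 0.7567 = 0.0144

All forms give I(X;Y) = 0.0144 dits. ✓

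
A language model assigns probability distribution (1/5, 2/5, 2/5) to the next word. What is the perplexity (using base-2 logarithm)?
2.8717

Perplexity is 2^H (or exp(H) for natural log).

First, H = -Σ p log p = 1.5219 bits
Perplexity = 2^1.5219 = 2.8717

Interpretation: The model's uncertainty is equivalent to choosing uniformly among 2.9 options.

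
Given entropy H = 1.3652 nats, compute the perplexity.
3.9165

Perplexity is e^H (or exp(H) for natural log).

H = 1.3652 nats
Perplexity = e^1.3652 = 3.9165

Interpretation: The model's uncertainty is equivalent to choosing uniformly among 3.9 options.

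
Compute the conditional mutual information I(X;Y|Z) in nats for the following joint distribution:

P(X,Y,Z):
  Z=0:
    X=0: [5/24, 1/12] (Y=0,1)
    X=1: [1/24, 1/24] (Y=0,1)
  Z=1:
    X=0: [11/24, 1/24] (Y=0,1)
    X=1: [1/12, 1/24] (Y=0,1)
0.0289 nats

Conditional mutual information: I(X;Y|Z) = H(X|Z) + H(Y|Z) - H(X,Y|Z)

H(Z) = 0.6616
H(X,Z) = 1.1730 → H(X|Z) = 0.5114
H(Y,Z) = 1.1457 → H(Y|Z) = 0.4841
H(X,Y,Z) = 1.6282 → H(X,Y|Z) = 0.9666

I(X;Y|Z) = 0.5114 + 0.4841 - 0.9666 = 0.0289 nats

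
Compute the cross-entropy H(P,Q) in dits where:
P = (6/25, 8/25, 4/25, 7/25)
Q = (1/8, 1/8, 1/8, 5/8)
0.7074 dits

Cross-entropy: H(P,Q) = -Σ p(x) log q(x)

Alternatively: H(P,Q) = H(P) + D_KL(P||Q)
H(P) = 0.5892 dits
D_KL(P||Q) = 0.1181 dits

H(P,Q) = 0.5892 + 0.1181 = 0.7074 dits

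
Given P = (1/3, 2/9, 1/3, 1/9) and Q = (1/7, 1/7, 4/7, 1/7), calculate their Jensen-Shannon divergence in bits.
0.0588 bits

Jensen-Shannon divergence is:
JSD(P||Q) = 0.5 × D_KL(P||M) + 0.5 × D_KL(Q||M)
where M = 0.5 × (P + Q) is the mixture distribution.

M = 0.5 × (1/3, 2/9, 1/3, 1/9) + 0.5 × (1/7, 1/7, 4/7, 1/7) = (5/21, 0.18254, 0.452381, 0.126984)

D_KL(P||M) = 0.0566 bits
D_KL(Q||M) = 0.0611 bits

JSD(P||Q) = 0.5 × 0.0566 + 0.5 × 0.0611 = 0.0588 bits

Unlike KL divergence, JSD is symmetric and bounded: 0 ≤ JSD ≤ log(2).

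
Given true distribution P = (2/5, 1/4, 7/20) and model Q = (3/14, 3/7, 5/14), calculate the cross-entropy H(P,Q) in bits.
1.7145 bits

Cross-entropy: H(P,Q) = -Σ p(x) log q(x)

Alternatively: H(P,Q) = H(P) + D_KL(P||Q)
H(P) = 1.5589 bits
D_KL(P||Q) = 0.1556 bits

H(P,Q) = 1.5589 + 0.1556 = 1.7145 bits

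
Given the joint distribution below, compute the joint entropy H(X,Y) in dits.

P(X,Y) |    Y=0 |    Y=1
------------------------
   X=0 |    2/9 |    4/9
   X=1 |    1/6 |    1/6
0.5611 dits

Joint entropy is H(X,Y) = -Σ_{x,y} p(x,y) log p(x,y).

Summing over all non-zero entries:
H(X,Y) = -[2/9·log_10(2/9) + 4/9·log_10(4/9) + 1/6·log_10(1/6) + 1/6·log_10(1/6)]
H(X,Y) = 0.5611 dits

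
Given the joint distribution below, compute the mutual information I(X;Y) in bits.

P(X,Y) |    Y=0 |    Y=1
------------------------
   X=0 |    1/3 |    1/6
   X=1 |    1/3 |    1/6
0.0000 bits

Mutual information: I(X;Y) = H(X) + H(Y) - H(X,Y)

Marginals:
P(X) = (1/2, 1/2), H(X) = 1.0000 bits
P(Y) = (2/3, 1/3), H(Y) = 0.9183 bits

Joint entropy: H(X,Y) = 1.9183 bits

I(X;Y) = 1.0000 + 0.9183 - 1.9183 = 0.0000 bits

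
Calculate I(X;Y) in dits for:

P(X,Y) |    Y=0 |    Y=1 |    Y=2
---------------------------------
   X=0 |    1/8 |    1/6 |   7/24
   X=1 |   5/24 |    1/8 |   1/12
0.0264 dits

Mutual information: I(X;Y) = H(X) + H(Y) - H(X,Y)

Marginals:
P(X) = (7/12, 5/12), H(X) = 0.2950 dits
P(Y) = (1/3, 7/24, 3/8), H(Y) = 0.4749 dits

Joint entropy: H(X,Y) = 0.7434 dits

I(X;Y) = 0.2950 + 0.4749 - 0.7434 = 0.0264 dits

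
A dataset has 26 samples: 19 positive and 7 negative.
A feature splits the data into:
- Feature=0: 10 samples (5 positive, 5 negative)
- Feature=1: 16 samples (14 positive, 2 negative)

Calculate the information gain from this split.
0.1212 bits

Information Gain = H(Y) - H(Y|Feature)

Before split:
P(positive) = 19/26 = 0.7308
H(Y) = 0.8404 bits

After split:
Feature=0: H = 1.0000 bits (weight = 10/26)
Feature=1: H = 0.5436 bits (weight = 16/26)
H(Y|Feature) = (10/26)×1.0000 + (16/26)×0.5436 = 0.7191 bits

Information Gain = 0.8404 - 0.7191 = 0.1212 bits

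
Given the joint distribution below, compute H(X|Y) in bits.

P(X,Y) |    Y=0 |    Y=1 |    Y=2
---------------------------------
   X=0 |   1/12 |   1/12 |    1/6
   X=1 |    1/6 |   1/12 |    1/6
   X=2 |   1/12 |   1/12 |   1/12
1.5304 bits

Using the chain rule: H(X|Y) = H(X,Y) - H(Y)

First, compute H(X,Y) = 3.0850 bits

Marginal P(Y) = (1/3, 1/4, 5/12)
H(Y) = 1.5546 bits

H(X|Y) = H(X,Y) - H(Y) = 3.0850 - 1.5546 = 1.5304 bits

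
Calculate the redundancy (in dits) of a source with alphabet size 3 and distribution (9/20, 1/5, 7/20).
0.0217 dits

Redundancy measures how far a source is from maximum entropy:
R = H_max - H(X)

Maximum entropy for 3 symbols: H_max = log_10(3) = 0.4771 dits
Actual entropy: H(X) = 0.4554 dits
Redundancy: R = 0.4771 - 0.4554 = 0.0217 dits

This redundancy represents potential for compression: the source could be compressed by 0.0217 dits per symbol.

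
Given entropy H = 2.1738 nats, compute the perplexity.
8.7916

Perplexity is e^H (or exp(H) for natural log).

H = 2.1738 nats
Perplexity = e^2.1738 = 8.7916

Interpretation: The model's uncertainty is equivalent to choosing uniformly among 8.8 options.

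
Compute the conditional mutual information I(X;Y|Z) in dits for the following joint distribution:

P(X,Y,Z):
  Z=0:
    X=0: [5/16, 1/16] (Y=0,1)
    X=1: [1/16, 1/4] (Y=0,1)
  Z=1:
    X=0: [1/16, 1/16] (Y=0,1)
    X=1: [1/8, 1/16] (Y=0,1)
0.0663 dits

Conditional mutual information: I(X;Y|Z) = H(X|Z) + H(Y|Z) - H(X,Y|Z)

H(Z) = 0.2697
H(X,Z) = 0.5668 → H(X|Z) = 0.2971
H(Y,Z) = 0.5668 → H(Y|Z) = 0.2971
H(X,Y,Z) = 0.7975 → H(X,Y|Z) = 0.5278

I(X;Y|Z) = 0.2971 + 0.2971 - 0.5278 = 0.0663 dits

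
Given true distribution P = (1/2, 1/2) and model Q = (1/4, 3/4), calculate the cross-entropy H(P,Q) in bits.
1.2075 bits

Cross-entropy: H(P,Q) = -Σ p(x) log q(x)

Alternatively: H(P,Q) = H(P) + D_KL(P||Q)
H(P) = 1.0000 bits
D_KL(P||Q) = 0.2075 bits

H(P,Q) = 1.0000 + 0.2075 = 1.2075 bits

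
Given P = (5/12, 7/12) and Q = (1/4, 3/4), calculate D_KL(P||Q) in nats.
0.0662 nats

KL divergence: D_KL(P||Q) = Σ p(x) log(p(x)/q(x))

Computing term by term:
  x=0: 5/12 × log_e[(5/12)/(1/4)] = 5/12 × 0.5108 = 0.2128
  x=1: 7/12 × log_e[(7/12)/(3/4)] = 7/12 × -0.2513 = -0.1466

D_KL(P||Q) = 0.0662 nats

Note: KL divergence is always non-negative and equals 0 iff P = Q.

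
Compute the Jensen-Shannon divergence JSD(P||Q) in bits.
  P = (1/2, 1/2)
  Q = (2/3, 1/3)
0.0207 bits

Jensen-Shannon divergence is:
JSD(P||Q) = 0.5 × D_KL(P||M) + 0.5 × D_KL(Q||M)
where M = 0.5 × (P + Q) is the mixture distribution.

M = 0.5 × (1/2, 1/2) + 0.5 × (2/3, 1/3) = (7/12, 5/12)

D_KL(P||M) = 0.0203 bits
D_KL(Q||M) = 0.0211 bits

JSD(P||Q) = 0.5 × 0.0203 + 0.5 × 0.0211 = 0.0207 bits

Unlike KL divergence, JSD is symmetric and bounded: 0 ≤ JSD ≤ log(2).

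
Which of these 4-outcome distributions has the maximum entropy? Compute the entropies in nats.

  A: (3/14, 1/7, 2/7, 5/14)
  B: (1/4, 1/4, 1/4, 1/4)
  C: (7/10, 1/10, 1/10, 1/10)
B

For a discrete distribution over n outcomes, entropy is maximized by the uniform distribution.

Computing entropies:
H(A) = 1.3337 nats
H(B) = 1.3863 nats
H(C) = 0.9404 nats

The uniform distribution (where all probabilities equal 1/4) achieves the maximum entropy of log_e(4) = 1.3863 nats.

Distribution B has the highest entropy.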